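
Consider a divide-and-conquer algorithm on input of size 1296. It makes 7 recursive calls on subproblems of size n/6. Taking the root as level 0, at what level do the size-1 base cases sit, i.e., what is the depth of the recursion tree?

For divide and conquer with division factor 6:

Problem sizes at each level:
Level 0: 1296
Level 1: 216
Level 2: 36
Level 3: 6
Level 4: 1

The root is level 0 and the size-1 base case is level 4 (the tree spans levels 0 through 4, i.e. 5 levels counting the root), so the depth is the number of divisions: log_6(1296) = 4

The recursion tree depth is log_6(1296) = 4. At each level, the problem size is divided by 6, so it takes 4 divisions to reduce to a base case of size 1. The algorithm makes 7 recursive calls at each level.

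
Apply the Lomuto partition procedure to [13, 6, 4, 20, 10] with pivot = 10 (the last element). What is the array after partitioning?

Lomuto partition with pivot = 10:

Initial array: [13, 6, 4, 20, 10]

arr[0]=13 > 10: no swap
arr[1]=6 <= 10: swap with position 0, array becomes [6, 13, 4, 20, 10]
arr[2]=4 <= 10: swap with position 1, array becomes [6, 4, 13, 20, 10]
arr[3]=20 > 10: no swap

Place pivot at position 2: [6, 4, 10, 20, 13]
Pivot position: 2

After partitioning with pivot 10, the array becomes [6, 4, 10, 20, 13]. The pivot is placed at index 2. All elements to the left of the pivot are <= 10, and all elements to the right are > 10.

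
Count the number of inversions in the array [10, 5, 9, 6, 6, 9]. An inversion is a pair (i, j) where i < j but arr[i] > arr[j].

Finding inversions in [10, 5, 9, 6, 6, 9]:

(0, 1): arr[0]=10 > arr[1]=5
(0, 2): arr[0]=10 > arr[2]=9
(0, 3): arr[0]=10 > arr[3]=6
(0, 4): arr[0]=10 > arr[4]=6
(0, 5): arr[0]=10 > arr[5]=9
(2, 3): arr[2]=9 > arr[3]=6
(2, 4): arr[2]=9 > arr[4]=6

Total inversions: 7

The array has 7 inversion(s): (0,1), (0,2), (0,3), (0,4), (0,5), (2,3), (2,4). Each pair (i,j) satisfies i < j and arr[i] > arr[j].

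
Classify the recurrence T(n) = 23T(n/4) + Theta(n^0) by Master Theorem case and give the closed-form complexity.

Master Theorem for T(n) = 23T(n/4) + O(n^0):

a = 23, b = 4, c = 0
log_b(a) = log_4(23) = 2.2618

Case 1: c = 0 < log_4(23) = 2.2618
T(n) = O(n^(log_4 23))

For T(n) = 23T(n/4) + O(n^0): log_4(23) = 2.2618. This is Case 1 of the Master Theorem (c < log_b(a), work dominated by leaves), giving O(n^(log_4 23)).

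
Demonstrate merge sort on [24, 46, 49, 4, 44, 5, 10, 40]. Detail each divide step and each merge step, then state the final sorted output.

Merge sort trace:

Split: [24, 46, 49, 4, 44, 5, 10, 40] -> [24, 46, 49, 4] and [44, 5, 10, 40]
  Split: [24, 46, 49, 4] -> [24, 46] and [49, 4]
    Split: [24, 46] -> [24] and [46]
    Merge: [24] + [46] -> [24, 46]
    Split: [49, 4] -> [49] and [4]
    Merge: [49] + [4] -> [4, 49]
  Merge: [24, 46] + [4, 49] -> [4, 24, 46, 49]
  Split: [44, 5, 10, 40] -> [44, 5] and [10, 40]
    Split: [44, 5] -> [44] and [5]
    Merge: [44] + [5] -> [5, 44]
    Split: [10, 40] -> [10] and [40]
    Merge: [10] + [40] -> [10, 40]
  Merge: [5, 44] + [10, 40] -> [5, 10, 40, 44]
Merge: [4, 24, 46, 49] + [5, 10, 40, 44] -> [4, 5, 10, 24, 40, 44, 46, 49]

Final sorted array: [4, 5, 10, 24, 40, 44, 46, 49]

The merge sort proceeds by recursively splitting the array and merging sorted halves.
After all merges, the sorted array is [4, 5, 10, 24, 40, 44, 46, 49].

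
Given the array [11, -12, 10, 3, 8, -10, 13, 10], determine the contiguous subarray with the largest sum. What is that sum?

Using Kadane's algorithm on [11, -12, 10, 3, 8, -10, 13, 10]:

Scanning through the array:
Position 1 (value -12): max_ending_here = -1, max_so_far = 11
Position 2 (value 10): max_ending_here = 10, max_so_far = 11
Position 3 (value 3): max_ending_here = 13, max_so_far = 13
Position 4 (value 8): max_ending_here = 21, max_so_far = 21
Position 5 (value -10): max_ending_here = 11, max_so_far = 21
Position 6 (value 13): max_ending_here = 24, max_so_far = 24
Position 7 (value 10): max_ending_here = 34, max_so_far = 34

Maximum subarray: [10, 3, 8, -10, 13, 10]
Maximum sum: 34

The maximum subarray is [10, 3, 8, -10, 13, 10] with sum 34. This subarray runs from index 2 to index 7.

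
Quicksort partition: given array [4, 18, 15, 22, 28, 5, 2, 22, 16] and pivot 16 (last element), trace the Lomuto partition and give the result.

Lomuto partition with pivot = 16:

Initial array: [4, 18, 15, 22, 28, 5, 2, 22, 16]

arr[0]=4 <= 16: swap with position 0, array becomes [4, 18, 15, 22, 28, 5, 2, 22, 16]
arr[1]=18 > 16: no swap
arr[2]=15 <= 16: swap with position 1, array becomes [4, 15, 18, 22, 28, 5, 2, 22, 16]
arr[3]=22 > 16: no swap
arr[4]=28 > 16: no swap
arr[5]=5 <= 16: swap with position 2, array becomes [4, 15, 5, 22, 28, 18, 2, 22, 16]
arr[6]=2 <= 16: swap with position 3, array becomes [4, 15, 5, 2, 28, 18, 22, 22, 16]
arr[7]=22 > 16: no swap

Place pivot at position 4: [4, 15, 5, 2, 16, 18, 22, 22, 28]
Pivot position: 4

After partitioning with pivot 16, the array becomes [4, 15, 5, 2, 16, 18, 22, 22, 28]. The pivot is placed at index 4. All elements to the left of the pivot are <= 16, and all elements to the right are > 16.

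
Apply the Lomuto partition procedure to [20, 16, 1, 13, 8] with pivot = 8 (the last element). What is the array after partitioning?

Lomuto partition with pivot = 8:

Initial array: [20, 16, 1, 13, 8]

arr[0]=20 > 8: no swap
arr[1]=16 > 8: no swap
arr[2]=1 <= 8: swap with position 0, array becomes [1, 16, 20, 13, 8]
arr[3]=13 > 8: no swap

Place pivot at position 1: [1, 8, 20, 13, 16]
Pivot position: 1

After partitioning with pivot 8, the array becomes [1, 8, 20, 13, 16]. The pivot is placed at index 1. All elements to the left of the pivot are <= 8, and all elements to the right are > 8.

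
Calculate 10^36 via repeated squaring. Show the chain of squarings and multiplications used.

Computing 10^36 by squaring (build up from 10^1; each line after the first costs one multiplication):

10^1 = 10
10^2 = (10^1)^2 = 10^2 = 100
10^4 = (10^2)^2 = 100^2 = 10000
10^8 = (10^4)^2 = 10000^2 = 100000000
10^9 = 10 * 10^8 = 10 * 100000000 = 1000000000
10^18 = (10^9)^2 = 1000000000^2 = 1000000000000000000
10^36 = (10^18)^2 = 1000000000000000000^2 = 1000000000000000000000000000000000000

Result: 1000000000000000000000000000000000000
Multiplications needed: 6 (6 lines after 10^1)

10^36 = 1000000000000000000000000000000000000. Using exponentiation by squaring, this requires 6 multiplications. The key idea: if the exponent is even, square the half-power; if odd, multiply by the base once.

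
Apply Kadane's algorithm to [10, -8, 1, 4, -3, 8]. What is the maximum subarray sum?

Using Kadane's algorithm on [10, -8, 1, 4, -3, 8]:

Scanning through the array:
Position 1 (value -8): max_ending_here = 2, max_so_far = 10
Position 2 (value 1): max_ending_here = 3, max_so_far = 10
Position 3 (value 4): max_ending_here = 7, max_so_far = 10
Position 4 (value -3): max_ending_here = 4, max_so_far = 10
Position 5 (value 8): max_ending_here = 12, max_so_far = 12

Maximum subarray: [10, -8, 1, 4, -3, 8]
Maximum sum: 12

The maximum subarray is [10, -8, 1, 4, -3, 8] with sum 12. This subarray runs from index 0 to index 5.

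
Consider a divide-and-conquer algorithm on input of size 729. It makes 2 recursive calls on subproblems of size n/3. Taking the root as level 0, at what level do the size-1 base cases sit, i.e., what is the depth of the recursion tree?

For divide and conquer with division factor 3:

Problem sizes at each level:
Level 0: 729
Level 1: 243
Level 2: 81
Level 3: 27
Level 4: 9
Level 5: 3
Level 6: 1

The root is level 0 and the size-1 base case is level 6 (the tree spans levels 0 through 6, i.e. 7 levels counting the root), so the depth is the number of divisions: log_3(729) = 6

The recursion tree depth is log_3(729) = 6. At each level, the problem size is divided by 3, so it takes 6 divisions to reduce to a base case of size 1. The algorithm makes 2 recursive calls at each level.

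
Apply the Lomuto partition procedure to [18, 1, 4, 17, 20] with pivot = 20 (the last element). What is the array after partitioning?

Lomuto partition with pivot = 20:

Initial array: [18, 1, 4, 17, 20]

arr[0]=18 <= 20: swap with position 0, array becomes [18, 1, 4, 17, 20]
arr[1]=1 <= 20: swap with position 1, array becomes [18, 1, 4, 17, 20]
arr[2]=4 <= 20: swap with position 2, array becomes [18, 1, 4, 17, 20]
arr[3]=17 <= 20: swap with position 3, array becomes [18, 1, 4, 17, 20]

Place pivot at position 4: [18, 1, 4, 17, 20]
Pivot position: 4

After partitioning with pivot 20, the array becomes [18, 1, 4, 17, 20]. The pivot is placed at index 4. All elements to the left of the pivot are <= 20, and all elements to the right are > 20.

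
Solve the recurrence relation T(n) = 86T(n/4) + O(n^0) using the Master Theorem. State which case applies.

Master Theorem for T(n) = 86T(n/4) + O(n^0):

a = 86, b = 4, c = 0
log_b(a) = log_4(86) = 3.2131

Case 1: c = 0 < log_4(86) = 3.2131
T(n) = O(n^(log_4 86))

For T(n) = 86T(n/4) + O(n^0): log_4(86) = 3.2131. This is Case 1 of the Master Theorem (c < log_b(a), work dominated by leaves), giving O(n^(log_4 86)).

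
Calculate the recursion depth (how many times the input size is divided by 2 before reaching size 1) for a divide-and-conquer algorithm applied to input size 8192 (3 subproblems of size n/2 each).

For divide and conquer with division factor 2:

Problem sizes at each level:
Level 0: 8192
Level 1: 4096
Level 2: 2048
Level 3: 1024
Level 4: 512
Level 5: 256
Level 6: 128
Level 7: 64
Level 8: 32
Level 9: 16
Level 10: 8
Level 11: 4
Level 12: 2
Level 13: 1

The root is level 0 and the size-1 base case is level 13 (the tree spans levels 0 through 13, i.e. 14 levels counting the root), so the depth is the number of divisions: log_2(8192) = 13

The recursion tree depth is log_2(8192) = 13. At each level, the problem size is divided by 2, so it takes 13 divisions to reduce to a base case of size 1. The algorithm makes 3 recursive calls at each level.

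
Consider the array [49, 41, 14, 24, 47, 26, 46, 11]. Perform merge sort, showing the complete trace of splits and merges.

Merge sort trace:

Split: [49, 41, 14, 24, 47, 26, 46, 11] -> [49, 41, 14, 24] and [47, 26, 46, 11]
  Split: [49, 41, 14, 24] -> [49, 41] and [14, 24]
    Split: [49, 41] -> [49] and [41]
    Merge: [49] + [41] -> [41, 49]
    Split: [14, 24] -> [14] and [24]
    Merge: [14] + [24] -> [14, 24]
  Merge: [41, 49] + [14, 24] -> [14, 24, 41, 49]
  Split: [47, 26, 46, 11] -> [47, 26] and [46, 11]
    Split: [47, 26] -> [47] and [26]
    Merge: [47] + [26] -> [26, 47]
    Split: [46, 11] -> [46] and [11]
    Merge: [46] + [11] -> [11, 46]
  Merge: [26, 47] + [11, 46] -> [11, 26, 46, 47]
Merge: [14, 24, 41, 49] + [11, 26, 46, 47] -> [11, 14, 24, 26, 41, 46, 47, 49]

Final sorted array: [11, 14, 24, 26, 41, 46, 47, 49]

The merge sort proceeds by recursively splitting the array and merging sorted halves.
After all merges, the sorted array is [11, 14, 24, 26, 41, 46, 47, 49].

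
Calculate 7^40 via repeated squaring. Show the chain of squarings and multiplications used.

Computing 7^40 by squaring (build up from 7^1; each line after the first costs one multiplication):

7^1 = 7
7^2 = (7^1)^2 = 7^2 = 49
7^4 = (7^2)^2 = 49^2 = 2401
7^5 = 7 * 7^4 = 7 * 2401 = 16807
7^10 = (7^5)^2 = 16807^2 = 282475249
7^20 = (7^10)^2 = 282475249^2 = 79792266297612001
7^40 = (7^20)^2 = 79792266297612001^2 = 6366805760909027985741435139224001

Result: 6366805760909027985741435139224001
Multiplications needed: 6 (6 lines after 7^1)

7^40 = 6366805760909027985741435139224001. Using exponentiation by squaring, this requires 6 multiplications. The key idea: if the exponent is even, square the half-power; if odd, multiply by the base once.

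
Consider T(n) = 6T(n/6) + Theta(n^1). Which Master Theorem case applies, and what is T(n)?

Master Theorem for T(n) = 6T(n/6) + O(n^1):

a = 6, b = 6, c = 1
log_b(a) = log_6(6) = 1.0000

Case 2: c = 1 = log_6(6) = 1.0000
T(n) = O(n^1 log n) = O(n log n)

For T(n) = 6T(n/6) + O(n^1): log_6(6) = 1.0000. This is Case 2 of the Master Theorem (c = log_b(a), equal work at all levels), giving O(n log n).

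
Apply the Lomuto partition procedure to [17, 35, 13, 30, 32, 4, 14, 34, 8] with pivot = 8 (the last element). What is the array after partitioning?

Lomuto partition with pivot = 8:

Initial array: [17, 35, 13, 30, 32, 4, 14, 34, 8]

arr[0]=17 > 8: no swap
arr[1]=35 > 8: no swap
arr[2]=13 > 8: no swap
arr[3]=30 > 8: no swap
arr[4]=32 > 8: no swap
arr[5]=4 <= 8: swap with position 0, array becomes [4, 35, 13, 30, 32, 17, 14, 34, 8]
arr[6]=14 > 8: no swap
arr[7]=34 > 8: no swap

Place pivot at position 1: [4, 8, 13, 30, 32, 17, 14, 34, 35]
Pivot position: 1

After partitioning with pivot 8, the array becomes [4, 8, 13, 30, 32, 17, 14, 34, 35]. The pivot is placed at index 1. All elements to the left of the pivot are <= 8, and all elements to the right are > 8.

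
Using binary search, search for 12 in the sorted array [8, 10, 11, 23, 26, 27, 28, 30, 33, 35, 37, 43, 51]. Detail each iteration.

Binary search for 12 in [8, 10, 11, 23, 26, 27, 28, 30, 33, 35, 37, 43, 51]:

lo=0, hi=12, mid=6, arr[mid]=28 -> 28 > 12, search left half
lo=0, hi=5, mid=2, arr[mid]=11 -> 11 < 12, search right half
lo=3, hi=5, mid=4, arr[mid]=26 -> 26 > 12, search left half
lo=3, hi=3, mid=3, arr[mid]=23 -> 23 > 12, search left half
lo=3 > hi=2, target 12 not found

Binary search determines that 12 is not in the array after 4 comparisons. The search space was exhausted without finding the target.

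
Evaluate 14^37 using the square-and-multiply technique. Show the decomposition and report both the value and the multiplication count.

Computing 14^37 by squaring (build up from 14^1; each line after the first costs one multiplication):

14^1 = 14
14^2 = (14^1)^2 = 14^2 = 196
14^4 = (14^2)^2 = 196^2 = 38416
14^8 = (14^4)^2 = 38416^2 = 1475789056
14^9 = 14 * 14^8 = 14 * 1475789056 = 20661046784
14^18 = (14^9)^2 = 20661046784^2 = 426878854210636742656
14^36 = (14^18)^2 = 426878854210636742656^2 = 182225556172186058674940229804729969934336
14^37 = 14 * 14^36 = 14 * 182225556172186058674940229804729969934336 = 2551157786410604821449163217266219579080704

Result: 2551157786410604821449163217266219579080704
Multiplications needed: 7 (7 lines after 14^1)

14^37 = 2551157786410604821449163217266219579080704. Using exponentiation by squaring, this requires 7 multiplications. The key idea: if the exponent is even, square the half-power; if odd, multiply by the base once.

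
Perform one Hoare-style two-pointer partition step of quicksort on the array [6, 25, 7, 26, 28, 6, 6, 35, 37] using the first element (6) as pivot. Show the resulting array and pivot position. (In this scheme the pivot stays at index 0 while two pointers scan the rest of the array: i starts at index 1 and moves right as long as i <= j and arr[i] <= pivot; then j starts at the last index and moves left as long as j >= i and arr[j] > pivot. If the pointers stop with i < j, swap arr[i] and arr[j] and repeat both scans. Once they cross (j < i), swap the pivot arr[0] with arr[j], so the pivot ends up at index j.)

Hoare-style two-pointer partition with pivot = 6:

Initial array: [6, 25, 7, 26, 28, 6, 6, 35, 37]

Pointers start at i = 1, j = 8.
i stops at index 1 (arr[1]=25 > 6), j stops at index 6 (arr[6]=6 <= 6): swap arr[1] and arr[6], array becomes [6, 6, 7, 26, 28, 6, 25, 35, 37]
i stops at index 2 (arr[2]=7 > 6), j stops at index 5 (arr[5]=6 <= 6): swap arr[2] and arr[5], array becomes [6, 6, 6, 26, 28, 7, 25, 35, 37]
i ends at 3, j ends at 2: the pointers have crossed (j < i), so scanning stops.

Swap pivot arr[0] with arr[2] to place pivot at position 2: [6, 6, 6, 26, 28, 7, 25, 35, 37]
Pivot position: 2

After partitioning with pivot 6, the array becomes [6, 6, 6, 26, 28, 7, 25, 35, 37]. The pivot is placed at index 2. All elements to the left of the pivot are <= 6, and all elements to the right are > 6.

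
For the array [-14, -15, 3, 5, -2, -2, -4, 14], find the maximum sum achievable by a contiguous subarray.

Using Kadane's algorithm on [-14, -15, 3, 5, -2, -2, -4, 14]:

Scanning through the array:
Position 1 (value -15): max_ending_here = -15, max_so_far = -14
Position 2 (value 3): max_ending_here = 3, max_so_far = 3
Position 3 (value 5): max_ending_here = 8, max_so_far = 8
Position 4 (value -2): max_ending_here = 6, max_so_far = 8
Position 5 (value -2): max_ending_here = 4, max_so_far = 8
Position 6 (value -4): max_ending_here = 0, max_so_far = 8
Position 7 (value 14): max_ending_here = 14, max_so_far = 14

Maximum subarray: [3, 5, -2, -2, -4, 14]
Maximum sum: 14

The maximum subarray is [3, 5, -2, -2, -4, 14] with sum 14. This subarray runs from index 2 to index 7.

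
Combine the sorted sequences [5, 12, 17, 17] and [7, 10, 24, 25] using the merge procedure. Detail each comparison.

Merging process:

Compare 5 vs 7: take 5 from left. Merged: [5]
Compare 12 vs 7: take 7 from right. Merged: [5, 7]
Compare 12 vs 10: take 10 from right. Merged: [5, 7, 10]
Compare 12 vs 24: take 12 from left. Merged: [5, 7, 10, 12]
Compare 17 vs 24: take 17 from left. Merged: [5, 7, 10, 12, 17]
Compare 17 vs 24: take 17 from left. Merged: [5, 7, 10, 12, 17, 17]
Append remaining from right: [24, 25]. Merged: [5, 7, 10, 12, 17, 17, 24, 25]

Final merged array: [5, 7, 10, 12, 17, 17, 24, 25]
Total comparisons: 6

The merged array is [5, 7, 10, 12, 17, 17, 24, 25], requiring 6 comparisons. The merge step runs in O(n) time where n is the total number of elements.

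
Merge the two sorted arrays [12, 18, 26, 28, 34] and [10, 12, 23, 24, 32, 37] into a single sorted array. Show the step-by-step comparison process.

Merging process:

Compare 12 vs 10: take 10 from right. Merged: [10]
Compare 12 vs 12: take 12 from left. Merged: [10, 12]
Compare 18 vs 12: take 12 from right. Merged: [10, 12, 12]
Compare 18 vs 23: take 18 from left. Merged: [10, 12, 12, 18]
Compare 26 vs 23: take 23 from right. Merged: [10, 12, 12, 18, 23]
Compare 26 vs 24: take 24 from right. Merged: [10, 12, 12, 18, 23, 24]
Compare 26 vs 32: take 26 from left. Merged: [10, 12, 12, 18, 23, 24, 26]
Compare 28 vs 32: take 28 from left. Merged: [10, 12, 12, 18, 23, 24, 26, 28]
Compare 34 vs 32: take 32 from right. Merged: [10, 12, 12, 18, 23, 24, 26, 28, 32]
Compare 34 vs 37: take 34 from left. Merged: [10, 12, 12, 18, 23, 24, 26, 28, 32, 34]
Append remaining from right: [37]. Merged: [10, 12, 12, 18, 23, 24, 26, 28, 32, 34, 37]

Final merged array: [10, 12, 12, 18, 23, 24, 26, 28, 32, 34, 37]
Total comparisons: 10

The merged array is [10, 12, 12, 18, 23, 24, 26, 28, 32, 34, 37], requiring 10 comparisons. The merge step runs in O(n) time where n is the total number of elements.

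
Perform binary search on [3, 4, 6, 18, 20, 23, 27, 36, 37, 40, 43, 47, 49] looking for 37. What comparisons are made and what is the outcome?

Binary search for 37 in [3, 4, 6, 18, 20, 23, 27, 36, 37, 40, 43, 47, 49]:

lo=0, hi=12, mid=6, arr[mid]=27 -> 27 < 37, search right half
lo=7, hi=12, mid=9, arr[mid]=40 -> 40 > 37, search left half
lo=7, hi=8, mid=7, arr[mid]=36 -> 36 < 37, search right half
lo=8, hi=8, mid=8, arr[mid]=37 -> Found target at index 8!

Binary search finds 37 at index 8 after 4 comparisons. The search repeatedly halves the search space by comparing with the middle element.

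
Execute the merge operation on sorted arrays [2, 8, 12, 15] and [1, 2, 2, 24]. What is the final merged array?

Merging process:

Compare 2 vs 1: take 1 from right. Merged: [1]
Compare 2 vs 2: take 2 from left. Merged: [1, 2]
Compare 8 vs 2: take 2 from right. Merged: [1, 2, 2]
Compare 8 vs 2: take 2 from right. Merged: [1, 2, 2, 2]
Compare 8 vs 24: take 8 from left. Merged: [1, 2, 2, 2, 8]
Compare 12 vs 24: take 12 from left. Merged: [1, 2, 2, 2, 8, 12]
Compare 15 vs 24: take 15 from left. Merged: [1, 2, 2, 2, 8, 12, 15]
Append remaining from right: [24]. Merged: [1, 2, 2, 2, 8, 12, 15, 24]

Final merged array: [1, 2, 2, 2, 8, 12, 15, 24]
Total comparisons: 7

The merged array is [1, 2, 2, 2, 8, 12, 15, 24], requiring 7 comparisons. The merge step runs in O(n) time where n is the total number of elements.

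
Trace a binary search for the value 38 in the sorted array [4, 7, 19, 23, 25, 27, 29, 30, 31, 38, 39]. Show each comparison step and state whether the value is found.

Binary search for 38 in [4, 7, 19, 23, 25, 27, 29, 30, 31, 38, 39]:

lo=0, hi=10, mid=5, arr[mid]=27 -> 27 < 38, search right half
lo=6, hi=10, mid=8, arr[mid]=31 -> 31 < 38, search right half
lo=9, hi=10, mid=9, arr[mid]=38 -> Found target at index 9!

Binary search finds 38 at index 9 after 3 comparisons. The search repeatedly halves the search space by comparing with the middle element.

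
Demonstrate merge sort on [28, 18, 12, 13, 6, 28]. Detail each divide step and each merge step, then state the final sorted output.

Merge sort trace:

Split: [28, 18, 12, 13, 6, 28] -> [28, 18, 12] and [13, 6, 28]
  Split: [28, 18, 12] -> [28] and [18, 12]
    Split: [18, 12] -> [18] and [12]
    Merge: [18] + [12] -> [12, 18]
  Merge: [28] + [12, 18] -> [12, 18, 28]
  Split: [13, 6, 28] -> [13] and [6, 28]
    Split: [6, 28] -> [6] and [28]
    Merge: [6] + [28] -> [6, 28]
  Merge: [13] + [6, 28] -> [6, 13, 28]
Merge: [12, 18, 28] + [6, 13, 28] -> [6, 12, 13, 18, 28, 28]

Final sorted array: [6, 12, 13, 18, 28, 28]

The merge sort proceeds by recursively splitting the array and merging sorted halves.
After all merges, the sorted array is [6, 12, 13, 18, 28, 28].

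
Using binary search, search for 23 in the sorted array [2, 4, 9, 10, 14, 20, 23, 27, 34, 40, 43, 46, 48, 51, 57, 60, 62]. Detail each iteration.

Binary search for 23 in [2, 4, 9, 10, 14, 20, 23, 27, 34, 40, 43, 46, 48, 51, 57, 60, 62]:

lo=0, hi=16, mid=8, arr[mid]=34 -> 34 > 23, search left half
lo=0, hi=7, mid=3, arr[mid]=10 -> 10 < 23, search right half
lo=4, hi=7, mid=5, arr[mid]=20 -> 20 < 23, search right half
lo=6, hi=7, mid=6, arr[mid]=23 -> Found target at index 6!

Binary search finds 23 at index 6 after 4 comparisons. The search repeatedly halves the search space by comparing with the middle element.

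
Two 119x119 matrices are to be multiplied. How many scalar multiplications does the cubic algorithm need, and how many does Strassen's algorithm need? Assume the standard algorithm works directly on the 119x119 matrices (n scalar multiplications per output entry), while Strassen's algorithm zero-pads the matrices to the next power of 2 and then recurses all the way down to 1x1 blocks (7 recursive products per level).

Matrix multiplication for 119x119 matrices:

Strassen's algorithm requires power-of-2 dimensions. Pad 119x119 to 128x128 (next power of 2).

Standard algorithm: 119^3 = 1685159 multiplications
Strassen's algorithm: 7^(log2(128)) = 7^7 = 823543 multiplications
Savings: 1685159 - 823543 = 861616 multiplications

Standard: 1685159 multiplications (119^3). Strassen: 823543 multiplications (7^7, after padding to 128x128). Strassen reduces 8 recursive multiplications to 7 at each level.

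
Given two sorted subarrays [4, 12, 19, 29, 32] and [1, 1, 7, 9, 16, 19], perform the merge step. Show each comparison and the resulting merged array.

Merging process:

Compare 4 vs 1: take 1 from right. Merged: [1]
Compare 4 vs 1: take 1 from right. Merged: [1, 1]
Compare 4 vs 7: take 4 from left. Merged: [1, 1, 4]
Compare 12 vs 7: take 7 from right. Merged: [1, 1, 4, 7]
Compare 12 vs 9: take 9 from right. Merged: [1, 1, 4, 7, 9]
Compare 12 vs 16: take 12 from left. Merged: [1, 1, 4, 7, 9, 12]
Compare 19 vs 16: take 16 from right. Merged: [1, 1, 4, 7, 9, 12, 16]
Compare 19 vs 19: take 19 from left. Merged: [1, 1, 4, 7, 9, 12, 16, 19]
Compare 29 vs 19: take 19 from right. Merged: [1, 1, 4, 7, 9, 12, 16, 19, 19]
Append remaining from left: [29, 32]. Merged: [1, 1, 4, 7, 9, 12, 16, 19, 19, 29, 32]

Final merged array: [1, 1, 4, 7, 9, 12, 16, 19, 19, 29, 32]
Total comparisons: 9

The merged array is [1, 1, 4, 7, 9, 12, 16, 19, 19, 29, 32], requiring 9 comparisons. The merge step runs in O(n) time where n is the total number of elements.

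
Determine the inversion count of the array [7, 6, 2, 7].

Finding inversions in [7, 6, 2, 7]:

(0, 1): arr[0]=7 > arr[1]=6
(0, 2): arr[0]=7 > arr[2]=2
(1, 2): arr[1]=6 > arr[2]=2

Total inversions: 3

The array has 3 inversion(s): (0,1), (0,2), (1,2). Each pair (i,j) satisfies i < j and arr[i] > arr[j].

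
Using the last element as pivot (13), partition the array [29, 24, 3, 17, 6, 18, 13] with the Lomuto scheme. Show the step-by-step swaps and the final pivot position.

Lomuto partition with pivot = 13:

Initial array: [29, 24, 3, 17, 6, 18, 13]

arr[0]=29 > 13: no swap
arr[1]=24 > 13: no swap
arr[2]=3 <= 13: swap with position 0, array becomes [3, 24, 29, 17, 6, 18, 13]
arr[3]=17 > 13: no swap
arr[4]=6 <= 13: swap with position 1, array becomes [3, 6, 29, 17, 24, 18, 13]
arr[5]=18 > 13: no swap

Place pivot at position 2: [3, 6, 13, 17, 24, 18, 29]
Pivot position: 2

After partitioning with pivot 13, the array becomes [3, 6, 13, 17, 24, 18, 29]. The pivot is placed at index 2. All elements to the left of the pivot are <= 13, and all elements to the right are > 13.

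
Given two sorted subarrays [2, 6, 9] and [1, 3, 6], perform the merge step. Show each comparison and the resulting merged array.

Merging process:

Compare 2 vs 1: take 1 from right. Merged: [1]
Compare 2 vs 3: take 2 from left. Merged: [1, 2]
Compare 6 vs 3: take 3 from right. Merged: [1, 2, 3]
Compare 6 vs 6: take 6 from left. Merged: [1, 2, 3, 6]
Compare 9 vs 6: take 6 from right. Merged: [1, 2, 3, 6, 6]
Append remaining from left: [9]. Merged: [1, 2, 3, 6, 6, 9]

Final merged array: [1, 2, 3, 6, 6, 9]
Total comparisons: 5

The merged array is [1, 2, 3, 6, 6, 9], requiring 5 comparisons. The merge step runs in O(n) time where n is the total number of elements.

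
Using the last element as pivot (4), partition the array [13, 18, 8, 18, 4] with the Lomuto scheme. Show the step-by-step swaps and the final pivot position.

Lomuto partition with pivot = 4:

Initial array: [13, 18, 8, 18, 4]

arr[0]=13 > 4: no swap
arr[1]=18 > 4: no swap
arr[2]=8 > 4: no swap
arr[3]=18 > 4: no swap

Place pivot at position 0: [4, 18, 8, 18, 13]
Pivot position: 0

After partitioning with pivot 4, the array becomes [4, 18, 8, 18, 13]. The pivot is placed at index 0. All elements to the left of the pivot are <= 4, and all elements to the right are > 4.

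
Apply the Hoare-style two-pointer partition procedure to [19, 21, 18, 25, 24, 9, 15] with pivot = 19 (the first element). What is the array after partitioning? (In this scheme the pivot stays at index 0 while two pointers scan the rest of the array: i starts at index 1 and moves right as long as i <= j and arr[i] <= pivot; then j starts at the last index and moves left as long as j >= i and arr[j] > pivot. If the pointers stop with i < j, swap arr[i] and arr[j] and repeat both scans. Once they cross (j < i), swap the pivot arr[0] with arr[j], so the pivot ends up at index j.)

Hoare-style two-pointer partition with pivot = 19:

Initial array: [19, 21, 18, 25, 24, 9, 15]

Pointers start at i = 1, j = 6.
i stops at index 1 (arr[1]=21 > 19), j stops at index 6 (arr[6]=15 <= 19): swap arr[1] and arr[6], array becomes [19, 15, 18, 25, 24, 9, 21]
i stops at index 3 (arr[3]=25 > 19), j stops at index 5 (arr[5]=9 <= 19): swap arr[3] and arr[5], array becomes [19, 15, 18, 9, 24, 25, 21]
i ends at 4, j ends at 3: the pointers have crossed (j < i), so scanning stops.

Swap pivot arr[0] with arr[3] to place pivot at position 3: [9, 15, 18, 19, 24, 25, 21]
Pivot position: 3

After partitioning with pivot 19, the array becomes [9, 15, 18, 19, 24, 25, 21]. The pivot is placed at index 3. All elements to the left of the pivot are <= 19, and all elements to the right are > 19.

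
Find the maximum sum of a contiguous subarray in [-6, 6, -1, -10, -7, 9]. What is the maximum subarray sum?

Using Kadane's algorithm on [-6, 6, -1, -10, -7, 9]:

Scanning through the array:
Position 1 (value 6): max_ending_here = 6, max_so_far = 6
Position 2 (value -1): max_ending_here = 5, max_so_far = 6
Position 3 (value -10): max_ending_here = -5, max_so_far = 6
Position 4 (value -7): max_ending_here = -7, max_so_far = 6
Position 5 (value 9): max_ending_here = 9, max_so_far = 9

Maximum subarray: [9]
Maximum sum: 9

The maximum subarray is [9] with sum 9. This subarray runs from index 5 to index 5.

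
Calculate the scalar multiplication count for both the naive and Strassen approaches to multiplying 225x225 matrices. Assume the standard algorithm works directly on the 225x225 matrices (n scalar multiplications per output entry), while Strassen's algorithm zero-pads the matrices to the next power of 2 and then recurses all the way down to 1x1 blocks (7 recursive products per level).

Matrix multiplication for 225x225 matrices:

Strassen's algorithm requires power-of-2 dimensions. Pad 225x225 to 256x256 (next power of 2).

Standard algorithm: 225^3 = 11390625 multiplications
Strassen's algorithm: 7^(log2(256)) = 7^8 = 5764801 multiplications
Savings: 11390625 - 5764801 = 5625824 multiplications

Standard: 11390625 multiplications (225^3). Strassen: 5764801 multiplications (7^8, after padding to 256x256). Strassen reduces 8 recursive multiplications to 7 at each level.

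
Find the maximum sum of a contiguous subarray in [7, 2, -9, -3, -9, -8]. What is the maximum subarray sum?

Using Kadane's algorithm on [7, 2, -9, -3, -9, -8]:

Scanning through the array:
Position 1 (value 2): max_ending_here = 9, max_so_far = 9
Position 2 (value -9): max_ending_here = 0, max_so_far = 9
Position 3 (value -3): max_ending_here = -3, max_so_far = 9
Position 4 (value -9): max_ending_here = -9, max_so_far = 9
Position 5 (value -8): max_ending_here = -8, max_so_far = 9

Maximum subarray: [7, 2]
Maximum sum: 9

The maximum subarray is [7, 2] with sum 9. This subarray runs from index 0 to index 1.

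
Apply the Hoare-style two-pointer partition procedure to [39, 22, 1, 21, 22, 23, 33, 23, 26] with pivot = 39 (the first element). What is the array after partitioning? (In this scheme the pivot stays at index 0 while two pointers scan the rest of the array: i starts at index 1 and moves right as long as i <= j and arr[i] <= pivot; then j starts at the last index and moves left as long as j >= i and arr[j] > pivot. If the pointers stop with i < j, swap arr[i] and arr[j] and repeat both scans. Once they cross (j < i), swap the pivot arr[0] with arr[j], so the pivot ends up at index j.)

Hoare-style two-pointer partition with pivot = 39:

Initial array: [39, 22, 1, 21, 22, 23, 33, 23, 26]

Pointers start at i = 1, j = 8.
i ends at 9, j ends at 8: the pointers have crossed (j < i), so scanning stops.

Swap pivot arr[0] with arr[8] to place pivot at position 8: [26, 22, 1, 21, 22, 23, 33, 23, 39]
Pivot position: 8

After partitioning with pivot 39, the array becomes [26, 22, 1, 21, 22, 23, 33, 23, 39]. The pivot is placed at index 8. All elements to the left of the pivot are <= 39, and all elements to the right are > 39.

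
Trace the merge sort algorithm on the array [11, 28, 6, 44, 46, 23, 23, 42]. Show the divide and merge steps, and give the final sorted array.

Merge sort trace:

Split: [11, 28, 6, 44, 46, 23, 23, 42] -> [11, 28, 6, 44] and [46, 23, 23, 42]
  Split: [11, 28, 6, 44] -> [11, 28] and [6, 44]
    Split: [11, 28] -> [11] and [28]
    Merge: [11] + [28] -> [11, 28]
    Split: [6, 44] -> [6] and [44]
    Merge: [6] + [44] -> [6, 44]
  Merge: [11, 28] + [6, 44] -> [6, 11, 28, 44]
  Split: [46, 23, 23, 42] -> [46, 23] and [23, 42]
    Split: [46, 23] -> [46] and [23]
    Merge: [46] + [23] -> [23, 46]
    Split: [23, 42] -> [23] and [42]
    Merge: [23] + [42] -> [23, 42]
  Merge: [23, 46] + [23, 42] -> [23, 23, 42, 46]
Merge: [6, 11, 28, 44] + [23, 23, 42, 46] -> [6, 11, 23, 23, 28, 42, 44, 46]

Final sorted array: [6, 11, 23, 23, 28, 42, 44, 46]

The merge sort proceeds by recursively splitting the array and merging sorted halves.
After all merges, the sorted array is [6, 11, 23, 23, 28, 42, 44, 46].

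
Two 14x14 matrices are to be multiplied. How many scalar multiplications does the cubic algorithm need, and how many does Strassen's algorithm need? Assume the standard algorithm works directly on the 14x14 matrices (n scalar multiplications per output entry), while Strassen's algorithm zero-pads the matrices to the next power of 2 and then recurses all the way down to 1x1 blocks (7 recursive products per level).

Matrix multiplication for 14x14 matrices:

Strassen's algorithm requires power-of-2 dimensions. Pad 14x14 to 16x16 (next power of 2).

Standard algorithm: 14^3 = 2744 multiplications
Strassen's algorithm: 7^(log2(16)) = 7^4 = 2401 multiplications
Savings: 2744 - 2401 = 343 multiplications

Standard: 2744 multiplications (14^3). Strassen: 2401 multiplications (7^4, after padding to 16x16). Strassen reduces 8 recursive multiplications to 7 at each level.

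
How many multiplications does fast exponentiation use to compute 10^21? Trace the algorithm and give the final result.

Computing 10^21 by squaring (build up from 10^1; each line after the first costs one multiplication):

10^1 = 10
10^2 = (10^1)^2 = 10^2 = 100
10^4 = (10^2)^2 = 100^2 = 10000
10^5 = 10 * 10^4 = 10 * 10000 = 100000
10^10 = (10^5)^2 = 100000^2 = 10000000000
10^20 = (10^10)^2 = 10000000000^2 = 100000000000000000000
10^21 = 10 * 10^20 = 10 * 100000000000000000000 = 1000000000000000000000

Result: 1000000000000000000000
Multiplications needed: 6 (6 lines after 10^1)

10^21 = 1000000000000000000000. Using exponentiation by squaring, this requires 6 multiplications. The key idea: if the exponent is even, square the half-power; if odd, multiply by the base once.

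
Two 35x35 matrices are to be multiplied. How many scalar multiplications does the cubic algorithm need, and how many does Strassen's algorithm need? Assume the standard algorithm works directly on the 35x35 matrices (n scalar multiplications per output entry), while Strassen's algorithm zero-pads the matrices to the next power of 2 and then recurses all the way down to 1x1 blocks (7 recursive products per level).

Matrix multiplication for 35x35 matrices:

Strassen's algorithm requires power-of-2 dimensions. Pad 35x35 to 64x64 (next power of 2).

Standard algorithm: 35^3 = 42875 multiplications
Strassen's algorithm: 7^(log2(64)) = 7^6 = 117649 multiplications
Difference: 42875 - 117649 = -74774 (Strassen uses MORE here due to padding overhead — for small or just-over-power-of-2 n, padding can outweigh the per-level savings)

Standard: 42875 multiplications (35^3). Strassen: 117649 multiplications (7^6, after padding to 64x64). Strassen reduces 8 recursive multiplications to 7 at each level.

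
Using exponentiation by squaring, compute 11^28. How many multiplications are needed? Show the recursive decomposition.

Computing 11^28 by squaring (build up from 11^1; each line after the first costs one multiplication):

11^1 = 11
11^2 = (11^1)^2 = 11^2 = 121
11^3 = 11 * 11^2 = 11 * 121 = 1331
11^6 = (11^3)^2 = 1331^2 = 1771561
11^7 = 11 * 11^6 = 11 * 1771561 = 19487171
11^14 = (11^7)^2 = 19487171^2 = 379749833583241
11^28 = (11^14)^2 = 379749833583241^2 = 144209936106499234037676064081

Result: 144209936106499234037676064081
Multiplications needed: 6 (6 lines after 11^1)

11^28 = 144209936106499234037676064081. Using exponentiation by squaring, this requires 6 multiplications. The key idea: if the exponent is even, square the half-power; if odd, multiply by the base once.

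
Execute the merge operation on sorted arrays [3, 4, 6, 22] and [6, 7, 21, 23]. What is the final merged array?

Merging process:

Compare 3 vs 6: take 3 from left. Merged: [3]
Compare 4 vs 6: take 4 from left. Merged: [3, 4]
Compare 6 vs 6: take 6 from left. Merged: [3, 4, 6]
Compare 22 vs 6: take 6 from right. Merged: [3, 4, 6, 6]
Compare 22 vs 7: take 7 from right. Merged: [3, 4, 6, 6, 7]
Compare 22 vs 21: take 21 from right. Merged: [3, 4, 6, 6, 7, 21]
Compare 22 vs 23: take 22 from left. Merged: [3, 4, 6, 6, 7, 21, 22]
Append remaining from right: [23]. Merged: [3, 4, 6, 6, 7, 21, 22, 23]

Final merged array: [3, 4, 6, 6, 7, 21, 22, 23]
Total comparisons: 7

The merged array is [3, 4, 6, 6, 7, 21, 22, 23], requiring 7 comparisons. The merge step runs in O(n) time where n is the total number of elements.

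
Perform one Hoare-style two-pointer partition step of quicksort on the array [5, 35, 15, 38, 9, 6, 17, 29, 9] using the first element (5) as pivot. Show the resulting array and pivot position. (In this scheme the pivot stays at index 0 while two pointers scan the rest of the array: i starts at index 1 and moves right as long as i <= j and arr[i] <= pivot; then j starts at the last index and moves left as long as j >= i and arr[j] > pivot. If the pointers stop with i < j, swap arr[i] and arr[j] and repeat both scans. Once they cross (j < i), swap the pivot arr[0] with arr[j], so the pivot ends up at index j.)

Hoare-style two-pointer partition with pivot = 5:

Initial array: [5, 35, 15, 38, 9, 6, 17, 29, 9]

Pointers start at i = 1, j = 8.
i ends at 1, j ends at 0: the pointers have crossed (j < i), so scanning stops.

j = 0, so swapping arr[0] with arr[j] leaves the pivot at position 0: [5, 35, 15, 38, 9, 6, 17, 29, 9]
Pivot position: 0

After partitioning with pivot 5, the array becomes [5, 35, 15, 38, 9, 6, 17, 29, 9]. The pivot is placed at index 0. All elements to the left of the pivot are <= 5, and all elements to the right are > 5.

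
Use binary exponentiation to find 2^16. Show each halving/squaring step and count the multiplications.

Computing 2^16 by squaring (build up from 2^1; each line after the first costs one multiplication):

2^1 = 2
2^2 = (2^1)^2 = 2^2 = 4
2^4 = (2^2)^2 = 4^2 = 16
2^8 = (2^4)^2 = 16^2 = 256
2^16 = (2^8)^2 = 256^2 = 65536

Result: 65536
Multiplications needed: 4 (4 lines after 2^1)

2^16 = 65536. Using exponentiation by squaring, this requires 4 multiplications. The key idea: if the exponent is even, square the half-power; if odd, multiply by the base once.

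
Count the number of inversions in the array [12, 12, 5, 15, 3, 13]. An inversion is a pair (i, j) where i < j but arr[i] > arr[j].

Finding inversions in [12, 12, 5, 15, 3, 13]:

(0, 2): arr[0]=12 > arr[2]=5
(0, 4): arr[0]=12 > arr[4]=3
(1, 2): arr[1]=12 > arr[2]=5
(1, 4): arr[1]=12 > arr[4]=3
(2, 4): arr[2]=5 > arr[4]=3
(3, 4): arr[3]=15 > arr[4]=3
(3, 5): arr[3]=15 > arr[5]=13

Total inversions: 7

The array has 7 inversion(s): (0,2), (0,4), (1,2), (1,4), (2,4), (3,4), (3,5). Each pair (i,j) satisfies i < j and arr[i] > arr[j].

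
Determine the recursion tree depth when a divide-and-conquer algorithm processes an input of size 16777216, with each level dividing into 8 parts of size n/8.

For divide and conquer with division factor 8:

Problem sizes at each level:
Level 0: 16777216
Level 1: 2097152
Level 2: 262144
Level 3: 32768
Level 4: 4096
Level 5: 512
Level 6: 64
Level 7: 8
Level 8: 1

The root is level 0 and the size-1 base case is level 8 (the tree spans levels 0 through 8, i.e. 9 levels counting the root), so the depth is the number of divisions: log_8(16777216) = 8

The recursion tree depth is log_8(16777216) = 8. At each level, the problem size is divided by 8, so it takes 8 divisions to reduce to a base case of size 1. The algorithm makes 8 recursive calls at each level.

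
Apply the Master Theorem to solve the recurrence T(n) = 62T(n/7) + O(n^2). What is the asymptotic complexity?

Master Theorem for T(n) = 62T(n/7) + O(n^2):

a = 62, b = 7, c = 2
log_b(a) = log_7(62) = 2.1209

Case 1: c = 2 < log_7(62) = 2.1209
T(n) = O(n^(log_7 62))

For T(n) = 62T(n/7) + O(n^2): log_7(62) = 2.1209. This is Case 1 of the Master Theorem (c < log_b(a), work dominated by leaves), giving O(n^(log_7 62)).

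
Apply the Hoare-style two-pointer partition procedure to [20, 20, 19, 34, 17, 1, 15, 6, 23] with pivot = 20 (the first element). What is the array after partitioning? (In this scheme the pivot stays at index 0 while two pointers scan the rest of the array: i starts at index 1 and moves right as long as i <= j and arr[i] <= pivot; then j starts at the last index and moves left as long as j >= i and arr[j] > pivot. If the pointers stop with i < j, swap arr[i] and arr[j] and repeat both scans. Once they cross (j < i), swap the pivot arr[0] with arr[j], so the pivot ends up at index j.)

Hoare-style two-pointer partition with pivot = 20:

Initial array: [20, 20, 19, 34, 17, 1, 15, 6, 23]

Pointers start at i = 1, j = 8.
i stops at index 3 (arr[3]=34 > 20), j stops at index 7 (arr[7]=6 <= 20): swap arr[3] and arr[7], array becomes [20, 20, 19, 6, 17, 1, 15, 34, 23]
i ends at 7, j ends at 6: the pointers have crossed (j < i), so scanning stops.

Swap pivot arr[0] with arr[6] to place pivot at position 6: [15, 20, 19, 6, 17, 1, 20, 34, 23]
Pivot position: 6

After partitioning with pivot 20, the array becomes [15, 20, 19, 6, 17, 1, 20, 34, 23]. The pivot is placed at index 6. All elements to the left of the pivot are <= 20, and all elements to the right are > 20.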